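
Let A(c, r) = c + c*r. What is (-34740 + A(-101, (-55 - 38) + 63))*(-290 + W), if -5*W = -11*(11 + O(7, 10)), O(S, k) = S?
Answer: 39827372/5 ≈ 7.9655e+6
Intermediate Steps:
W = 198/5 (W = -(-11)*(11 + 7)/5 = -(-11)*18/5 = -⅕*(-198) = 198/5 ≈ 39.600)
(-34740 + A(-101, (-55 - 38) + 63))*(-290 + W) = (-34740 - 101*(1 + ((-55 - 38) + 63)))*(-290 + 198/5) = (-34740 - 101*(1 + (-93 + 63)))*(-1252/5) = (-34740 - 101*(1 - 30))*(-1252/5) = (-34740 - 101*(-29))*(-1252/5) = (-34740 + 2929)*(-1252/5) = -31811*(-1252/5) = 39827372/5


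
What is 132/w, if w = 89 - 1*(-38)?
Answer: 132/127 ≈ 1.0394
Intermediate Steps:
w = 127 (w = 89 + 38 = 127)
132/w = 132/127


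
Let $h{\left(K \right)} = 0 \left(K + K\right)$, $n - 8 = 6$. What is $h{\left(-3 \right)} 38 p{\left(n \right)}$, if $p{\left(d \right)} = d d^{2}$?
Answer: $0$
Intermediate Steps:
$n = 14$ ($n = 8 + 6 = 14$)
$h{\left(K \right)} = 0$ ($h{\left(K \right)} = 0 \cdot 2 K = 0$)
$p{\left(d \right)} = d^{3}$
$h{\left(-3 \right)} 38 p{\left(n \right)} = 0 \cdot 38 \cdot 14^{3} = 0 \cdot 2744 = 0$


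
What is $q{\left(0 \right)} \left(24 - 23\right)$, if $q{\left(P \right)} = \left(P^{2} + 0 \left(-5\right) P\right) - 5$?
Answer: $-5$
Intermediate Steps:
$q{\left(P \right)} = -5 + P^{2}$ ($q{\left(P \right)} = \left(P^{2} + 0 P\right) - 5 = \left(P^{2} + 0\right) - 5 = P^{2} - 5 = -5 + P^{2}$)
$q{\left(0 \right)} \left(24 - 23\right) = \left(-5 + 0^{2}\right) \left(24 - 23\right) = \left(-5 + 0\right) 1 = \left(-5\right) 1 = -5$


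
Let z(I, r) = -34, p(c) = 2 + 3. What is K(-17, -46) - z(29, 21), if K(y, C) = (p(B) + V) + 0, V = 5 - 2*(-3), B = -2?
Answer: 50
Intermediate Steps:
p(c) = 5
V = 11 (V = 5 + 6 = 11)
K(y, C) = 16 (K(y, C) = (5 + 11) + 0 = 16 + 0 = 16)
K(-17, -46) - z(29, 21) = 16 - 1*(-34) = 16 + 34 = 50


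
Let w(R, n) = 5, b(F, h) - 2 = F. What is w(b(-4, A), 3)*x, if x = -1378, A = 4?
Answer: -6890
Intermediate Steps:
b(F, h) = 2 + F
w(b(-4, A), 3)*x = 5*(-1378) = -6890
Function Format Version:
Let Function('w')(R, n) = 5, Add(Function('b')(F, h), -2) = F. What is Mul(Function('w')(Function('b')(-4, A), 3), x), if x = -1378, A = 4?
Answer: -6890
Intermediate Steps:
Function('b')(F, h) = Add(2, F)
Mul(Function('w')(Function('b')(-4, A), 3), x) = Mul(5, -1378) = -6890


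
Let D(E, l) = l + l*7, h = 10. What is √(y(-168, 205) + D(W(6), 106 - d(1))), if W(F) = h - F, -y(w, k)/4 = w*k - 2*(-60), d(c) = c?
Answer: 2*√34530 ≈ 371.65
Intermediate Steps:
y(w, k) = -480 - 4*k*w (y(w, k) = -4*(w*k - 2*(-60)) = -4*(k*w + 120) = -4*(120 + k*w) = -480 - 4*k*w)
W(F) = 10 - F
D(E, l) = 8*l (D(E, l) = l + 7*l = 8*l)
√(y(-168, 205) + D(W(6), 106 - d(1))) = √((-480 - 4*205*(-168)) + 8*(106 - 1*1)) = √((-480 + 137760) + 8*(106 - 1)) = √(137280 + 8*105) = √(137280 + 840) = √138120 = 2*√34530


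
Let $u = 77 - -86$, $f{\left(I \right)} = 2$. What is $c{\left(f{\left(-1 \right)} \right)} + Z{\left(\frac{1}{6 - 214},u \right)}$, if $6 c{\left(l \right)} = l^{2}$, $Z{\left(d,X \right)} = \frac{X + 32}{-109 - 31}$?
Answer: $- \frac{61}{84} \approx -0.72619$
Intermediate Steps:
$u = 163$ ($u = 77 + 86 = 163$)
$Z{\left(d,X \right)} = - \frac{8}{35} - \frac{X}{140}$ ($Z{\left(d,X \right)} = \frac{32 + X}{-140} = \left(32 + X\right) \left(- \frac{1}{140}\right) = - \frac{8}{35} - \frac{X}{140}$)
$c{\left(l \right)} = \frac{l^{2}}{6}$
$c{\left(f{\left(-1 \right)} \right)} + Z{\left(\frac{1}{6 - 214},u \right)} = \frac{2^{2}}{6} - \frac{39}{28} = \frac{1}{6} \cdot 4 - \frac{39}{28} = \frac{2}{3} - \frac{39}{28} = - \frac{61}{84}$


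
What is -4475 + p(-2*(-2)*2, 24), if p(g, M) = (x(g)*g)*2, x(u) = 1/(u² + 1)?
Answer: -290859/65 ≈ -4474.8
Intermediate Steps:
x(u) = 1/(1 + u²)
p(g, M) = 2*g/(1 + g²) (p(g, M) = (g/(1 + g²))*2 = 2*g/(1 + g²))
-4475 + p(-2*(-2)*2, 24) = -4475 + 2*(-2*(-2)*2)/(1 + (-2*(-2)*2)²) = -4475 + 2*(4*2)/(1 + (4*2)²) = -4475 + 2*8/(1 + 8²) = -4475 + 2*8/(1 + 64) = -4475 + 2*8/65 = -4475 + 2*8*(1/65) = -4475 + 16/65 = -290859/65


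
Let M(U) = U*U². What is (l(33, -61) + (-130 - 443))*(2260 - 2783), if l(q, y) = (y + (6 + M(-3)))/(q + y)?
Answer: 4174063/14 ≈ 2.9815e+5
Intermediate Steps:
M(U) = U³
l(q, y) = (-21 + y)/(q + y) (l(q, y) = (y + (6 + (-3)³))/(q + y) = (y + (6 - 27))/(q + y) = (y - 21)/(q + y) = (-21 + y)/(q + y))
(l(33, -61) + (-130 - 443))*(2260 - 2783) = ((-21 - 61)/(33 - 61) + (-130 - 443))*(2260 - 2783) = (-82/(-28) - 573)*(-523) = (-1/28*(-82) - 573)*(-523) = (41/14 - 573)*(-523) = -7981/14*(-523) = 4174063/14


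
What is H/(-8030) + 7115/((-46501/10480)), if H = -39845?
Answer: -1635358147/1023022 ≈ -1598.6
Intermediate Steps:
H/(-8030) + 7115/((-46501/10480)) = -39845/(-8030) + 7115/((-46501/10480)) = -39845*(-1/8030) + 7115/((-46501*1/10480)) = 7969/1606 + 7115/(-46501/10480) = 7969/1606 + 7115*(-10480/46501) = 7969/1606 - 74565200/46501 = -1635358147/1023022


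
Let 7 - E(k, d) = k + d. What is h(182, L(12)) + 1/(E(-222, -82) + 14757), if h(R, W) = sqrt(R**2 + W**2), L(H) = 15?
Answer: 1/15068 + sqrt(33349) ≈ 182.62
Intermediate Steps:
E(k, d) = 7 - d - k (E(k, d) = 7 - (k + d) = 7 - (d + k) = 7 + (-d - k) = 7 - d - k)
h(182, L(12)) + 1/(E(-222, -82) + 14757) = sqrt(182**2 + 15**2) + 1/((7 - 1*(-82) - 1*(-222)) + 14757) = sqrt(33124 + 225) + 1/((7 + 82 + 222) + 14757) = sqrt(33349) + 1/(311 + 14757) = sqrt(33349) + 1/15068 = 1/15068 + sqrt(33349)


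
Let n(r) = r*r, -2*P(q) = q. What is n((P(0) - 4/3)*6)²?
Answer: 4096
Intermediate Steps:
P(q) = -q/2
n(r) = r²
n((P(0) - 4/3)*6)² = (((-½*0 - 4/3)*6)²)² = (((0 - 4*⅓)*6)²)² = (((0 - 4/3)*6)²)² = ((-4/3*6)²)² = ((-8)²)² = 64² = 4096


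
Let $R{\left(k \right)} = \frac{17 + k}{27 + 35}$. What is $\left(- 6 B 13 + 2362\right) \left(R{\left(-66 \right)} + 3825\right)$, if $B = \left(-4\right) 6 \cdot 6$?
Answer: $\frac{1611575497}{31} \approx 5.1986 \cdot 10^{7}$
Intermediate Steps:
$B = -144$ ($B = \left(-24\right) 6 = -144$)
$R{\left(k \right)} = \frac{17}{62} + \frac{k}{62}$ ($R{\left(k \right)} = \frac{17 + k}{62} = \left(17 + k\right) \frac{1}{62} = \frac{17}{62} + \frac{k}{62}$)
$\left(- 6 B 13 + 2362\right) \left(R{\left(-66 \right)} + 3825\right) = \left(\left(-6\right) \left(-144\right) 13 + 2362\right) \left(\left(\frac{17}{62} + \frac{1}{62} \left(-66\right)\right) + 3825\right) = \left(864 \cdot 13 + 2362\right) \left(\left(\frac{17}{62} - \frac{33}{31}\right) + 3825\right) = \left(11232 + 2362\right) \left(- \frac{49}{62} + 3825\right) = 13594 \cdot \frac{237101}{62} = \frac{1611575497}{31}$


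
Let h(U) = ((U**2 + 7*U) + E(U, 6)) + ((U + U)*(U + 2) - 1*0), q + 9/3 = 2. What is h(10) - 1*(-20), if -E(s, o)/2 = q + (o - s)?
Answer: 440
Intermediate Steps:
q = -1 (q = -3 + 2 = -1)
E(s, o) = 2 - 2*o + 2*s (E(s, o) = -2*(-1 + (o - s)) = -2*(-1 + o - s) = 2 - 2*o + 2*s)
h(U) = -10 + U**2 + 9*U + 2*U*(2 + U) (h(U) = ((U**2 + 7*U) + (2 - 2*6 + 2*U)) + ((U + U)*(U + 2) - 1*0) = ((U**2 + 7*U) + (2 - 12 + 2*U)) + ((2*U)*(2 + U) + 0) = ((U**2 + 7*U) + (-10 + 2*U)) + (2*U*(2 + U) + 0) = (-10 + U**2 + 9*U) + 2*U*(2 + U) = -10 + U**2 + 9*U + 2*U*(2 + U))
h(10) - 1*(-20) = (-10 + 3*10**2 + 13*10) - 1*(-20) = (-10 + 3*100 + 130) + 20 = (-10 + 300 + 130) + 20 = 420 + 20 = 440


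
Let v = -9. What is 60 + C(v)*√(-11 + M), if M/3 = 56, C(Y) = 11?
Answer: 60 + 11*√157 ≈ 197.83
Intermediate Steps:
M = 168 (M = 3*56 = 168)
60 + C(v)*√(-11 + M) = 60 + 11*√(-11 + 168) = 60 + 11*√157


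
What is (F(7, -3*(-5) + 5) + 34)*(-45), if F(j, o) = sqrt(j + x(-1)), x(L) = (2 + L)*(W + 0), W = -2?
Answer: -1530 - 45*sqrt(5) ≈ -1630.6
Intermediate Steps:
x(L) = -4 - 2*L (x(L) = (2 + L)*(-2 + 0) = (2 + L)*(-2) = -4 - 2*L)
F(j, o) = sqrt(-2 + j) (F(j, o) = sqrt(j + (-4 - 2*(-1))) = sqrt(j + (-4 + 2)) = sqrt(j - 2) = sqrt(-2 + j))
(F(7, -3*(-5) + 5) + 34)*(-45) = (sqrt(-2 + 7) + 34)*(-45) = (sqrt(5) + 34)*(-45) = (34 + sqrt(5))*(-45) = -1530 - 45*sqrt(5)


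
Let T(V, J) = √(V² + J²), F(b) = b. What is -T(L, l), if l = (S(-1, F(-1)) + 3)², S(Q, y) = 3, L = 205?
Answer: -√43321 ≈ -208.14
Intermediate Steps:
l = 36 (l = (3 + 3)² = 6² = 36)
T(V, J) = √(J² + V²)
-T(L, l) = -√(36² + 205²) = -√(1296 + 42025) = -√43321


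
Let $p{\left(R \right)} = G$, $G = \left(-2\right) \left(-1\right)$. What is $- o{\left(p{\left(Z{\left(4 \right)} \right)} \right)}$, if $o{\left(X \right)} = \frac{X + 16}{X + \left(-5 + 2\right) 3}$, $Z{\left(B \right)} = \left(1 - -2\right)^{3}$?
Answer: $\frac{18}{7} \approx 2.5714$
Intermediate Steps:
$Z{\left(B \right)} = 27$ ($Z{\left(B \right)} = \left(1 + 2\right)^{3} = 3^{3} = 27$)
$G = 2$
$p{\left(R \right)} = 2$
$o{\left(X \right)} = \frac{16 + X}{-9 + X}$ ($o{\left(X \right)} = \frac{16 + X}{X - 9} = \frac{16 + X}{-9 + X}$)
$- o{\left(p{\left(Z{\left(4 \right)} \right)} \right)} = - \frac{16 + 2}{-9 + 2} = - \frac{18}{-7} = - \frac{\left(-1\right) 18}{7} = \left(-1\right) \left(- \frac{18}{7}\right) = \frac{18}{7}$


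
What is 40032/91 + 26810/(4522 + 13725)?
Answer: 732903614/1660477 ≈ 441.38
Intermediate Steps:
40032/91 + 26810/(4522 + 13725) = 40032*(1/91) + 26810/18247 = 40032/91 + 26810*(1/18247) = 40032/91 + 26810/18247 = 732903614/1660477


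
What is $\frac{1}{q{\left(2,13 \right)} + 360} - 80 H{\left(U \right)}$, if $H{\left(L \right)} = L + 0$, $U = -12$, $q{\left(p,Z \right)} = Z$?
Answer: $\frac{358081}{373} \approx 960.0$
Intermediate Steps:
$H{\left(L \right)} = L$
$\frac{1}{q{\left(2,13 \right)} + 360} - 80 H{\left(U \right)} = \frac{1}{13 + 360} - -960 = \frac{1}{373} + 960 = \frac{358081}{373}$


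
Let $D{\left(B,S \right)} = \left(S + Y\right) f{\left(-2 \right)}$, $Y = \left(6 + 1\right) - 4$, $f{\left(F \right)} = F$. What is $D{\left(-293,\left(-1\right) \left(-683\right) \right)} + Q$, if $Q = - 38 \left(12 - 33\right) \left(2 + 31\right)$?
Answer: $24962$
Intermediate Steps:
$Y = 3$ ($Y = 7 - 4 = 3$)
$D{\left(B,S \right)} = -6 - 2 S$ ($D{\left(B,S \right)} = \left(S + 3\right) \left(-2\right) = \left(3 + S\right) \left(-2\right) = -6 - 2 S$)
$Q = 26334$ ($Q = \left(-38\right) \left(-21\right) 33 = 798 \cdot 33 = 26334$)
$D{\left(-293,\left(-1\right) \left(-683\right) \right)} + Q = \left(-6 - 2 \left(\left(-1\right) \left(-683\right)\right)\right) + 26334 = \left(-6 - 1366\right) + 26334 = -1372 + 26334 = 24962$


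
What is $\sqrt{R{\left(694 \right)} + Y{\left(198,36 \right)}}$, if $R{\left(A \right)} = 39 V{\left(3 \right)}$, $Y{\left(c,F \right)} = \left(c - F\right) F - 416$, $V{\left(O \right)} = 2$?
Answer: $\sqrt{5494} \approx 74.122$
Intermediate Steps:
$Y{\left(c,F \right)} = -416 + F \left(c - F\right)$ ($Y{\left(c,F \right)} = F \left(c - F\right) - 416 = -416 + F \left(c - F\right)$)
$R{\left(A \right)} = 78$ ($R{\left(A \right)} = 39 \cdot 2 = 78$)
$\sqrt{R{\left(694 \right)} + Y{\left(198,36 \right)}} = \sqrt{78 - -5416} = \sqrt{78 + 5416} = \sqrt{5494}$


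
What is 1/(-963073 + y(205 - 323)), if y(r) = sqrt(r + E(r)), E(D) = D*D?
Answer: -963073/927509589523 - 3*sqrt(1534)/927509589523 ≈ -1.0385e-6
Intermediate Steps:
E(D) = D**2
y(r) = sqrt(r + r**2)
1/(-963073 + y(205 - 323)) = 1/(-963073 + sqrt((205 - 323)*(1 + (205 - 323)))) = 1/(-963073 + sqrt(-118*(1 - 118))) = 1/(-963073 + sqrt(-118*(-117))) = 1/(-963073 + sqrt(13806)) = 1/(-963073 + 3*sqrt(1534))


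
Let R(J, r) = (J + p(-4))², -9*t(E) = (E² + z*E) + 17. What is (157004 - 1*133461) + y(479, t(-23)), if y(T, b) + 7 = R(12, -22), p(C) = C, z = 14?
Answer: 23600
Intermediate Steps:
t(E) = -17/9 - 14*E/9 - E²/9 (t(E) = -((E² + 14*E) + 17)/9 = -(17 + E² + 14*E)/9 = -17/9 - 14*E/9 - E²/9)
R(J, r) = (-4 + J)² (R(J, r) = (J - 4)² = (-4 + J)²)
y(T, b) = 57 (y(T, b) = -7 + (-4 + 12)² = -7 + 8² = -7 + 64 = 57)
(157004 - 1*133461) + y(479, t(-23)) = (157004 - 1*133461) + 57 = (157004 - 133461) + 57 = 23543 + 57 = 23600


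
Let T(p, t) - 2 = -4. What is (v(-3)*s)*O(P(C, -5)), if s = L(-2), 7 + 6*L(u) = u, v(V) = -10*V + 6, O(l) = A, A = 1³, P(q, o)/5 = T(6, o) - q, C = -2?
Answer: -54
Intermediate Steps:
T(p, t) = -2 (T(p, t) = 2 - 4 = -2)
P(q, o) = -10 - 5*q (P(q, o) = 5*(-2 - q) = -10 - 5*q)
A = 1
O(l) = 1
v(V) = 6 - 10*V
L(u) = -7/6 + u/6
s = -3/2 (s = -7/6 + (⅙)*(-2) = -7/6 - ⅓ = -3/2 ≈ -1.5000)
(v(-3)*s)*O(P(C, -5)) = ((6 - 10*(-3))*(-3/2))*1 = ((6 + 30)*(-3/2))*1 = (36*(-3/2))*1 = -54*1 = -54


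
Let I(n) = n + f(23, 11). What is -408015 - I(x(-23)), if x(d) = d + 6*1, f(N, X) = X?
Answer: -408009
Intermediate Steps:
x(d) = 6 + d (x(d) = d + 6 = 6 + d)
I(n) = 11 + n (I(n) = n + 11 = 11 + n)
-408015 - I(x(-23)) = -408015 - (11 + (6 - 23)) = -408015 - (11 - 17) = -408015 - 1*(-6) = -408015 + 6 = -408009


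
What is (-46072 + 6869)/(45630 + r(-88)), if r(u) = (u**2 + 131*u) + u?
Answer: -39203/41758 ≈ -0.93881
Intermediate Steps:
r(u) = u**2 + 132*u
(-46072 + 6869)/(45630 + r(-88)) = (-46072 + 6869)/(45630 - 88*(132 - 88)) = -39203/(45630 - 88*44) = -39203/(45630 - 3872) = -39203/41758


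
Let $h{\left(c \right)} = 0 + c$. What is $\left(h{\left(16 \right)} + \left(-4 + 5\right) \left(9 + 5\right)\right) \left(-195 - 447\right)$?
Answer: $-19260$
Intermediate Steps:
$h{\left(c \right)} = c$
$\left(h{\left(16 \right)} + \left(-4 + 5\right) \left(9 + 5\right)\right) \left(-195 - 447\right) = \left(16 + \left(-4 + 5\right) \left(9 + 5\right)\right) \left(-195 - 447\right) = \left(16 + 1 \cdot 14\right) \left(-642\right) = \left(16 + 14\right) \left(-642\right) = 30 \left(-642\right) = -19260$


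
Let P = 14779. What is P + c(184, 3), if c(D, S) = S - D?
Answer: 14598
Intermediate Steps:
P + c(184, 3) = 14779 + (3 - 1*184) = 14779 + (3 - 184) = 14779 - 181 = 14598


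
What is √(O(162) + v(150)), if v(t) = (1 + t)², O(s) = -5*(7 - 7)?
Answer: 151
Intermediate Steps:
O(s) = 0 (O(s) = -5*0 = 0)
√(O(162) + v(150)) = √(0 + (1 + 150)²) = √(0 + 151²) = √(0 + 22801) = √22801 = 151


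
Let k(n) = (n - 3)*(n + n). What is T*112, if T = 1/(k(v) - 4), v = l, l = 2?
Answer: -14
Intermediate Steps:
v = 2
k(n) = 2*n*(-3 + n) (k(n) = (-3 + n)*(2*n) = 2*n*(-3 + n))
T = -1/8 (T = 1/(2*2*(-3 + 2) - 4) = 1/(2*2*(-1) - 4) = 1/(-4 - 4) = 1/(-8) = -1/8 ≈ -0.12500)
T*112 = -1/8*112 = -14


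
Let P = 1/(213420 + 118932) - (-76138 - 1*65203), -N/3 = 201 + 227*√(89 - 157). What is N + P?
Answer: 46774555777/332352 - 1362*I*√17 ≈ 1.4074e+5 - 5615.7*I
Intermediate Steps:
N = -603 - 1362*I*√17 (N = -3*(201 + 227*√(89 - 157)) = -3*(201 + 227*√(-68)) = -3*(201 + 227*(2*I*√17)) = -3*(201 + 454*I*√17) = -603 - 1362*I*√17 ≈ -603.0 - 5615.7*I)
P = 46974964033/332352 (P = 1/332352 - (-76138 - 65203) = 1/332352 - 1*(-141341) = 1/332352 + 141341 = 46974964033/332352 ≈ 1.4134e+5)
N + P = (-603 - 1362*I*√17) + 46974964033/332352 = 46774555777/332352 - 1362*I*√17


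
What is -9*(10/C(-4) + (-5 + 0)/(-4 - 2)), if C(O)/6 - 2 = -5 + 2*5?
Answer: -135/14 ≈ -9.6429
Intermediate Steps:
C(O) = 42 (C(O) = 12 + 6*(-5 + 2*5) = 12 + 6*(-5 + 10) = 12 + 6*5 = 12 + 30 = 42)
-9*(10/C(-4) + (-5 + 0)/(-4 - 2)) = -9*(10/42 + (-5 + 0)/(-4 - 2)) = -9*(10*(1/42) - 5/(-6)) = -9*(5/21 - 5*(-⅙)) = -9*(5/21 + ⅚) = -9*15/14 = -135/14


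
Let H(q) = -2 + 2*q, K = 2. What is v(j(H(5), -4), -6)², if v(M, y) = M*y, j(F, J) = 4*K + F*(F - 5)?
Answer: 36864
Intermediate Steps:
j(F, J) = 8 + F*(-5 + F) (j(F, J) = 4*2 + F*(F - 5) = 8 + F*(-5 + F))
v(j(H(5), -4), -6)² = ((8 + (-2 + 2*5)² - 5*(-2 + 2*5))*(-6))² = ((8 + (-2 + 10)² - 5*(-2 + 10))*(-6))² = ((8 + 8² - 5*8)*(-6))² = ((8 + 64 - 40)*(-6))² = (32*(-6))² = (-192)² = 36864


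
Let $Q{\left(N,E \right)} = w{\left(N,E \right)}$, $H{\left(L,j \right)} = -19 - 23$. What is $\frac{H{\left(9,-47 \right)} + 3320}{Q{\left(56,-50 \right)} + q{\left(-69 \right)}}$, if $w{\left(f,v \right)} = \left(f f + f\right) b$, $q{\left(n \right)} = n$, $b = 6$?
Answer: $\frac{3278}{19083} \approx 0.17178$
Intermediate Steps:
$H{\left(L,j \right)} = -42$ ($H{\left(L,j \right)} = -19 - 23 = -42$)
$w{\left(f,v \right)} = 6 f + 6 f^{2}$ ($w{\left(f,v \right)} = \left(f f + f\right) 6 = \left(f^{2} + f\right) 6 = \left(f + f^{2}\right) 6 = 6 f + 6 f^{2}$)
$Q{\left(N,E \right)} = 6 N \left(1 + N\right)$
$\frac{H{\left(9,-47 \right)} + 3320}{Q{\left(56,-50 \right)} + q{\left(-69 \right)}} = \frac{-42 + 3320}{6 \cdot 56 \left(1 + 56\right) - 69} = \frac{3278}{6 \cdot 56 \cdot 57 - 69} = \frac{3278}{19152 - 69} = \frac{3278}{19083}$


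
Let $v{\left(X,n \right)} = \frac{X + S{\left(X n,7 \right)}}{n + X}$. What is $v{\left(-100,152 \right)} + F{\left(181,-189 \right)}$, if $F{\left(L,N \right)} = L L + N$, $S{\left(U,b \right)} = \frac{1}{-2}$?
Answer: $\frac{3387287}{104} \approx 32570.0$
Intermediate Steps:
$S{\left(U,b \right)} = - \frac{1}{2}$
$F{\left(L,N \right)} = N + L^{2}$ ($F{\left(L,N \right)} = L^{2} + N = N + L^{2}$)
$v{\left(X,n \right)} = \frac{- \frac{1}{2} + X}{X + n}$ ($v{\left(X,n \right)} = \frac{X - \frac{1}{2}}{n + X} = \frac{- \frac{1}{2} + X}{X + n}$)
$v{\left(-100,152 \right)} + F{\left(181,-189 \right)} = \frac{- \frac{1}{2} - 100}{-100 + 152} - \left(189 - 181^{2}\right) = \frac{1}{52} \left(- \frac{201}{2}\right) + \left(-189 + 32761\right) = \frac{1}{52} \left(- \frac{201}{2}\right) + 32572 = - \frac{201}{104} + 32572 = \frac{3387287}{104}$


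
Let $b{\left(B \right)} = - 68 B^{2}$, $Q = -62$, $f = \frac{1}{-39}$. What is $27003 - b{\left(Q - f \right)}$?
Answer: $\frac{438320015}{1521} \approx 2.8818 \cdot 10^{5}$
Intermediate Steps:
$f = - \frac{1}{39} \approx -0.025641$
$27003 - b{\left(Q - f \right)} = 27003 - - 68 \left(-62 - - \frac{1}{39}\right)^{2} = 27003 - - 68 \left(-62 + \frac{1}{39}\right)^{2} = 27003 - - 68 \left(- \frac{2417}{39}\right)^{2} = 27003 - \left(-68\right) \frac{5841889}{1521} = 27003 - - \frac{397248452}{1521} = 27003 + \frac{397248452}{1521} = \frac{438320015}{1521}$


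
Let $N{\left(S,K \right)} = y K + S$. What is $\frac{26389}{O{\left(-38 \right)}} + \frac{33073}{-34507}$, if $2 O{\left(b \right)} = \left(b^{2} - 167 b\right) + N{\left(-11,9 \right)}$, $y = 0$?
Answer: $\frac{1563935579}{268429953} \approx 5.8262$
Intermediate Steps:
$N{\left(S,K \right)} = S$ ($N{\left(S,K \right)} = 0 K + S = 0 + S = S$)
$O{\left(b \right)} = - \frac{11}{2} + \frac{b^{2}}{2} - \frac{167 b}{2}$ ($O{\left(b \right)} = \frac{\left(b^{2} - 167 b\right) - 11}{2} = \frac{-11 + b^{2} - 167 b}{2} = - \frac{11}{2} + \frac{b^{2}}{2} - \frac{167 b}{2}$)
$\frac{26389}{O{\left(-38 \right)}} + \frac{33073}{-34507} = \frac{26389}{- \frac{11}{2} + \frac{\left(-38\right)^{2}}{2} - -3173} + \frac{33073}{-34507} = \frac{26389}{- \frac{11}{2} + \frac{1}{2} \cdot 1444 + 3173} + 33073 \left(- \frac{1}{34507}\right) = \frac{26389}{- \frac{11}{2} + 722 + 3173} - \frac{33073}{34507} = \frac{26389}{\frac{7779}{2}} - \frac{33073}{34507} = 26389 \cdot \frac{2}{7779} - \frac{33073}{34507} = \frac{52778}{7779} - \frac{33073}{34507} = \frac{1563935579}{268429953}$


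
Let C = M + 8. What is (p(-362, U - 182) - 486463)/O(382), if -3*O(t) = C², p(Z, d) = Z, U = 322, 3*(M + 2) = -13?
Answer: 525771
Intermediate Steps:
M = -19/3 (M = -2 + (⅓)*(-13) = -2 - 13/3 = -19/3 ≈ -6.3333)
C = 5/3 (C = -19/3 + 8 = 5/3 ≈ 1.6667)
O(t) = -25/27 (O(t) = -(5/3)²/3 = -⅓*25/9 = -25/27)
(p(-362, U - 182) - 486463)/O(382) = (-362 - 486463)/(-25/27) = -486825*(-27/25) = 525771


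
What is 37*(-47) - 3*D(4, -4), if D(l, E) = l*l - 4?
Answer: -1775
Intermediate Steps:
D(l, E) = -4 + l**2 (D(l, E) = l**2 - 4 = -4 + l**2)
37*(-47) - 3*D(4, -4) = 37*(-47) - 3*(-4 + 4**2) = -1739 - 3*(-4 + 16) = -1739 - 3*12 = -1739 - 36 = -1775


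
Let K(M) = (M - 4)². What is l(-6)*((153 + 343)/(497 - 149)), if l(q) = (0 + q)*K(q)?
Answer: -24800/29 ≈ -855.17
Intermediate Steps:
K(M) = (-4 + M)²
l(q) = q*(-4 + q)² (l(q) = (0 + q)*(-4 + q)² = q*(-4 + q)²)
l(-6)*((153 + 343)/(497 - 149)) = (-6*(-4 - 6)²)*((153 + 343)/(497 - 149)) = (-6*(-10)²)*(496/348) = (-6*100)*(496*(1/348)) = -600*124/87 = -24800/29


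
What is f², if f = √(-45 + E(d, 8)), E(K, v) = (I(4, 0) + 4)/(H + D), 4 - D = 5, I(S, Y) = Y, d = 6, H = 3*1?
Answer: -43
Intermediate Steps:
H = 3
D = -1 (D = 4 - 1*5 = 4 - 5 = -1)
E(K, v) = 2 (E(K, v) = (0 + 4)/(3 - 1) = 4/2 = 4*(½) = 2)
f = I*√43 (f = √(-45 + 2) = √(-43) = I*√43 ≈ 6.5574*I)
f² = (I*√43)² = -43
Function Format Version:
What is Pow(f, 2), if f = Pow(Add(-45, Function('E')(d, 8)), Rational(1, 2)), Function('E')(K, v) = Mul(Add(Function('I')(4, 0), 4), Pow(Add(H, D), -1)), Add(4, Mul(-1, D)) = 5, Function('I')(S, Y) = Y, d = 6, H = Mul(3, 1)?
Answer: -43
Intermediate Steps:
H = 3
D = -1 (D = Add(4, Mul(-1, 5)) = Add(4, -5) = -1)
Function('E')(K, v) = 2 (Function('E')(K, v) = Mul(Add(0, 4), Pow(Add(3, -1), -1)) = Mul(4, Pow(2, -1)) = Mul(4, Rational(1, 2)) = 2)
f = Mul(I, Pow(43, Rational(1, 2))) (f = Pow(Add(-45, 2), Rational(1, 2)) = Pow(-43, Rational(1, 2)) = Mul(I, Pow(43, Rational(1, 2))) ≈ Mul(6.5574, I))
Pow(f, 2) = Pow(Mul(I, Pow(43, Rational(1, 2))), 2) = -43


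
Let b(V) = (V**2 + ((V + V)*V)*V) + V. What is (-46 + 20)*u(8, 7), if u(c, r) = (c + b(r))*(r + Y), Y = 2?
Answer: -175500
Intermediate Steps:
b(V) = V + V**2 + 2*V**3 (b(V) = (V**2 + ((2*V)*V)*V) + V = (V**2 + (2*V**2)*V) + V = (V**2 + 2*V**3) + V = V + V**2 + 2*V**3)
u(c, r) = (2 + r)*(c + r*(1 + r + 2*r**2)) (u(c, r) = (c + r*(1 + r + 2*r**2))*(r + 2) = (c + r*(1 + r + 2*r**2))*(2 + r) = (2 + r)*(c + r*(1 + r + 2*r**2)))
(-46 + 20)*u(8, 7) = (-46 + 20)*(2*8 + 2*7 + 2*7**4 + 3*7**2 + 5*7**3 + 8*7) = -26*(16 + 14 + 2*2401 + 3*49 + 5*343 + 56) = -26*(16 + 14 + 4802 + 147 + 1715 + 56) = -26*6750 = -175500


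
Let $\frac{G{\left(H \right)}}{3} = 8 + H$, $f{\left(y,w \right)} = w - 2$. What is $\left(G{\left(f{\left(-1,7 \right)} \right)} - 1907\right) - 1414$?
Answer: $-3282$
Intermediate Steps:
$f{\left(y,w \right)} = -2 + w$ ($f{\left(y,w \right)} = w - 2 = -2 + w$)
$G{\left(H \right)} = 24 + 3 H$ ($G{\left(H \right)} = 3 \left(8 + H\right) = 24 + 3 H$)
$\left(G{\left(f{\left(-1,7 \right)} \right)} - 1907\right) - 1414 = \left(\left(24 + 3 \left(-2 + 7\right)\right) - 1907\right) - 1414 = \left(\left(24 + 3 \cdot 5\right) - 1907\right) - 1414 = \left(\left(24 + 15\right) - 1907\right) - 1414 = \left(39 - 1907\right) - 1414 = -1868 - 1414 = -3282$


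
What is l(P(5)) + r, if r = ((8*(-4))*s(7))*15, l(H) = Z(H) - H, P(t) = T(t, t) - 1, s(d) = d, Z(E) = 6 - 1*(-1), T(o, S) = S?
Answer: -3357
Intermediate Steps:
Z(E) = 7 (Z(E) = 6 + 1 = 7)
P(t) = -1 + t (P(t) = t - 1 = -1 + t)
l(H) = 7 - H
r = -3360 (r = ((8*(-4))*7)*15 = -32*7*15 = -224*15 = -3360)
l(P(5)) + r = (7 - (-1 + 5)) - 3360 = (7 - 1*4) - 3360 = (7 - 4) - 3360 = 3 - 3360 = -3357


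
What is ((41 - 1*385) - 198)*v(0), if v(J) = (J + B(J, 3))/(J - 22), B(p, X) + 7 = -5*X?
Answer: -542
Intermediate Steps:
B(p, X) = -7 - 5*X
v(J) = 1 (v(J) = (J + (-7 - 5*3))/(J - 22) = (J + (-7 - 15))/(-22 + J) = (J - 22)/(-22 + J) = (-22 + J)/(-22 + J) = 1)
((41 - 1*385) - 198)*v(0) = ((41 - 1*385) - 198)*1 = ((41 - 385) - 198)*1 = (-344 - 198)*1 = -542*1 = -542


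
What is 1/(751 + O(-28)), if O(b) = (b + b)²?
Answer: 1/3887 ≈ 0.00025727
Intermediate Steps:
O(b) = 4*b² (O(b) = (2*b)² = 4*b²)
1/(751 + O(-28)) = 1/(751 + 4*(-28)²) = 1/(751 + 4*784) = 1/(751 + 3136) = 1/3887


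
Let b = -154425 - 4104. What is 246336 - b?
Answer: 404865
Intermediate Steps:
b = -158529
246336 - b = 246336 - 1*(-158529) = 246336 + 158529 = 404865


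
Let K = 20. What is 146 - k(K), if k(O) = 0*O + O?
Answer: 126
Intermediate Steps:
k(O) = O (k(O) = 0 + O = O)
146 - k(K) = 146 - 1*20 = 146 - 20 = 126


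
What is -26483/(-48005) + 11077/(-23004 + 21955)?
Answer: -503970718/50357245 ≈ -10.008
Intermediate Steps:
-26483/(-48005) + 11077/(-23004 + 21955) = -26483*(-1/48005) + 11077/(-1049) = 26483/48005 + 11077*(-1/1049) = 26483/48005 - 11077/1049 = -503970718/50357245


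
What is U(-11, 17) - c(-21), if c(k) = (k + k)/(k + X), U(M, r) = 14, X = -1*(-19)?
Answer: -7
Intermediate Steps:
X = 19
c(k) = 2*k/(19 + k) (c(k) = (k + k)/(k + 19) = (2*k)/(19 + k) = 2*k/(19 + k))
U(-11, 17) - c(-21) = 14 - 2*(-21)/(19 - 21) = 14 - 2*(-21)/(-2) = 14 - 2*(-21)*(-1)/2 = 14 - 1*21 = 14 - 21 = -7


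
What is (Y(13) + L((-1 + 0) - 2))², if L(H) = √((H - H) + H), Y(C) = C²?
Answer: (169 + I*√3)² ≈ 28558.0 + 585.43*I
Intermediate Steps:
L(H) = √H (L(H) = √(0 + H) = √H)
(Y(13) + L((-1 + 0) - 2))² = (13² + √((-1 + 0) - 2))² = (169 + √(-1 - 2))² = (169 + √(-3))² = (169 + I*√3)²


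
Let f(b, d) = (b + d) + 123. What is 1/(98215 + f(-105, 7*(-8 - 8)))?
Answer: 1/98121 ≈ 1.0191e-5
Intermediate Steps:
f(b, d) = 123 + b + d
1/(98215 + f(-105, 7*(-8 - 8))) = 1/(98215 + (123 - 105 + 7*(-8 - 8))) = 1/(98215 + (123 - 105 + 7*(-16))) = 1/(98215 + (123 - 105 - 112)) = 1/(98215 - 94) = 1/98121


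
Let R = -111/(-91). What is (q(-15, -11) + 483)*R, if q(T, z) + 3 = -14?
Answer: 51726/91 ≈ 568.42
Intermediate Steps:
R = 111/91 (R = -111*(-1/91) = 111/91 ≈ 1.2198)
q(T, z) = -17 (q(T, z) = -3 - 14 = -17)
(q(-15, -11) + 483)*R = (-17 + 483)*(111/91) = 466*(111/91) = 51726/91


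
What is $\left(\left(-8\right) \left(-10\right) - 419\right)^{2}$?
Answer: $114921$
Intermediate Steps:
$\left(\left(-8\right) \left(-10\right) - 419\right)^{2} = \left(80 - 419\right)^{2} = \left(-339\right)^{2} = 114921$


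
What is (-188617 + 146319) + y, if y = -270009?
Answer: -312307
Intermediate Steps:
(-188617 + 146319) + y = (-188617 + 146319) - 270009 = -42298 - 270009 = -312307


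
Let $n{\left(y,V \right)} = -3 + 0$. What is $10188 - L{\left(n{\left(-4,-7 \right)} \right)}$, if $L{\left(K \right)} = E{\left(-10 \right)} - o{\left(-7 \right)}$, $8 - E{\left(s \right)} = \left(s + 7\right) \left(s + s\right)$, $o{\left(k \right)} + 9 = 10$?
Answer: $10241$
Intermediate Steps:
$o{\left(k \right)} = 1$ ($o{\left(k \right)} = -9 + 10 = 1$)
$E{\left(s \right)} = 8 - 2 s \left(7 + s\right)$ ($E{\left(s \right)} = 8 - \left(s + 7\right) \left(s + s\right) = 8 - \left(7 + s\right) 2 s = 8 - 2 s \left(7 + s\right)$)
$n{\left(y,V \right)} = -3$
$L{\left(K \right)} = -53$ ($L{\left(K \right)} = \left(8 - -140 - 2 \left(-10\right)^{2}\right) - 1 = \left(8 + 140 - 200\right) - 1 = -52 - 1 = -53$)
$10188 - L{\left(n{\left(-4,-7 \right)} \right)} = 10188 - -53 = 10188 + 53 = 10241$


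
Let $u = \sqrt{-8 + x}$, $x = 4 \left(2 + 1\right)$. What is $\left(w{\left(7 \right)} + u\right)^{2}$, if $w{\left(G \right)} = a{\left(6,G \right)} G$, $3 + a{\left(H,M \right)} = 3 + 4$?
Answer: $900$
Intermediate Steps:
$a{\left(H,M \right)} = 4$ ($a{\left(H,M \right)} = -3 + \left(3 + 4\right) = -3 + 7 = 4$)
$x = 12$ ($x = 4 \cdot 3 = 12$)
$w{\left(G \right)} = 4 G$
$u = 2$ ($u = \sqrt{-8 + 12} = \sqrt{4} = 2$)
$\left(w{\left(7 \right)} + u\right)^{2} = \left(4 \cdot 7 + 2\right)^{2} = \left(28 + 2\right)^{2} = 30^{2} = 900$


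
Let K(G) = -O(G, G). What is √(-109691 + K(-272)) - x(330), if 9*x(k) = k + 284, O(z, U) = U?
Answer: -614/9 + I*√109419 ≈ -68.222 + 330.79*I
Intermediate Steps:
K(G) = -G
x(k) = 284/9 + k/9 (x(k) = (k + 284)/9 = (284 + k)/9 = 284/9 + k/9)
√(-109691 + K(-272)) - x(330) = √(-109691 - 1*(-272)) - (284/9 + (⅑)*330) = √(-109691 + 272) - (284/9 + 110/3) = √(-109419) - 1*614/9 = I*√109419 - 614/9 = -614/9 + I*√109419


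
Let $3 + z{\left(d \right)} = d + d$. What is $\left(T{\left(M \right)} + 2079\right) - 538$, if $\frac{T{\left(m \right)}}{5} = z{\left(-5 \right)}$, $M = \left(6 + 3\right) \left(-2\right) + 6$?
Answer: $1476$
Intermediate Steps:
$M = -12$ ($M = 9 \left(-2\right) + 6 = -18 + 6 = -12$)
$z{\left(d \right)} = -3 + 2 d$ ($z{\left(d \right)} = -3 + \left(d + d\right) = -3 + 2 d$)
$T{\left(m \right)} = -65$ ($T{\left(m \right)} = 5 \left(-3 + 2 \left(-5\right)\right) = 5 \left(-3 - 10\right) = 5 \left(-13\right) = -65$)
$\left(T{\left(M \right)} + 2079\right) - 538 = \left(-65 + 2079\right) - 538 = 2014 - 538 = 1476$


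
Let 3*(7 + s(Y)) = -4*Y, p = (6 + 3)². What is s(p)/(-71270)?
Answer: 23/14254 ≈ 0.0016136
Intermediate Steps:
p = 81 (p = 9² = 81)
s(Y) = -7 - 4*Y/3 (s(Y) = -7 + (-4*Y)/3 = -7 - 4*Y/3)
s(p)/(-71270) = (-7 - 4/3*81)/(-71270) = (-7 - 108)*(-1/71270) = -115*(-1/71270) = 23/14254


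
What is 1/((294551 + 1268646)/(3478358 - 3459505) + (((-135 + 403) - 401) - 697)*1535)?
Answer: -18853/24018101453 ≈ -7.8495e-7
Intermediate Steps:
1/((294551 + 1268646)/(3478358 - 3459505) + (((-135 + 403) - 401) - 697)*1535) = 1/(1563197/18853 + ((268 - 401) - 697)*1535) = 1/(1563197*(1/18853) + (-133 - 697)*1535) = 1/(1563197/18853 - 830*1535) = 1/(1563197/18853 - 1274050) = 1/(-24018101453/18853) = -18853/24018101453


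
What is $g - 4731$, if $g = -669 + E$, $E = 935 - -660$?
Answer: $-3805$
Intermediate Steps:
$E = 1595$ ($E = 935 + 660 = 1595$)
$g = 926$ ($g = -669 + 1595 = 926$)
$g - 4731 = 926 - 4731 = -3805$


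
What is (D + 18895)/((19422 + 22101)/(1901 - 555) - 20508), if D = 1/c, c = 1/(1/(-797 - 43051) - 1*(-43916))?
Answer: -1853534017271/604274659380 ≈ -3.0674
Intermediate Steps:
c = 43848/1925628767 (c = 1/(1/(-43848) + 43916) = 1/(-1/43848 + 43916) = 1/(1925628767/43848) = 43848/1925628767 ≈ 2.2771e-5)
D = 1925628767/43848 (D = 1/(43848/1925628767) = 1925628767/43848 ≈ 43916.)
(D + 18895)/((19422 + 22101)/(1901 - 555) - 20508) = (1925628767/43848 + 18895)/((19422 + 22101)/(1901 - 555) - 20508) = 2754136727/(43848*(41523/1346 - 20508)) = 2754136727/(43848*(-27562245/1346)) = (2754136727/43848)*(-1346/27562245) = -1853534017271/604274659380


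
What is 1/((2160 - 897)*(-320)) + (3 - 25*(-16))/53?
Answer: 162876427/21420480 ≈ 7.6038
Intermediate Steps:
1/((2160 - 897)*(-320)) + (3 - 25*(-16))/53 = -1/320/1263 + (3 + 400)*(1/53) = (1/1263)*(-1/320) + 403*(1/53) = -1/404160 + 403/53 = 162876427/21420480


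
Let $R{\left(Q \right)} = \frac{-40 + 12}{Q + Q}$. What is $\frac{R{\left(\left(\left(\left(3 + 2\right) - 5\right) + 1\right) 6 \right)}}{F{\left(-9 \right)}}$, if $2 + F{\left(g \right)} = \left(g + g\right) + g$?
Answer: $\frac{7}{87} \approx 0.08046$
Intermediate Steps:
$F{\left(g \right)} = -2 + 3 g$ ($F{\left(g \right)} = -2 + \left(\left(g + g\right) + g\right) = -2 + \left(2 g + g\right) = -2 + 3 g$)
$R{\left(Q \right)} = - \frac{14}{Q}$ ($R{\left(Q \right)} = - \frac{28}{2 Q} = - 28 \frac{1}{2 Q} = - \frac{14}{Q}$)
$\frac{R{\left(\left(\left(\left(3 + 2\right) - 5\right) + 1\right) 6 \right)}}{F{\left(-9 \right)}} = \frac{\left(-14\right) \frac{1}{\left(\left(\left(3 + 2\right) - 5\right) + 1\right) 6}}{-2 + 3 \left(-9\right)} = \frac{\left(-14\right) \frac{1}{\left(\left(5 - 5\right) + 1\right) 6}}{-2 - 27} = \frac{\left(-14\right) \frac{1}{\left(0 + 1\right) 6}}{-29} = - \frac{14}{1 \cdot 6} \left(- \frac{1}{29}\right) = - \frac{14}{6} \left(- \frac{1}{29}\right) = \left(-14\right) \frac{1}{6} \left(- \frac{1}{29}\right) = \left(- \frac{7}{3}\right) \left(- \frac{1}{29}\right) = \frac{7}{87}$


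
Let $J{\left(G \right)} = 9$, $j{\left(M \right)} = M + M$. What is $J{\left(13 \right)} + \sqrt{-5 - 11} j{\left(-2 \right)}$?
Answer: $9 - 16 i \approx 9.0 - 16.0 i$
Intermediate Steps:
$j{\left(M \right)} = 2 M$
$J{\left(13 \right)} + \sqrt{-5 - 11} j{\left(-2 \right)} = 9 + \sqrt{-5 - 11} \cdot 2 \left(-2\right) = 9 + \sqrt{-16} \left(-4\right) = 9 + 4 i \left(-4\right) = 9 - 16 i$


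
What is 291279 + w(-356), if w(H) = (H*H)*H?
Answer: -44826737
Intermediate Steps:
w(H) = H³ (w(H) = H²*H = H³)
291279 + w(-356) = 291279 + (-356)³ = 291279 - 45118016 = -44826737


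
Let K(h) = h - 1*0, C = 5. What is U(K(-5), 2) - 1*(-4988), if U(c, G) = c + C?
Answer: 4988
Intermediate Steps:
K(h) = h (K(h) = h + 0 = h)
U(c, G) = 5 + c (U(c, G) = c + 5 = 5 + c)
U(K(-5), 2) - 1*(-4988) = (5 - 5) - 1*(-4988) = 0 + 4988 = 4988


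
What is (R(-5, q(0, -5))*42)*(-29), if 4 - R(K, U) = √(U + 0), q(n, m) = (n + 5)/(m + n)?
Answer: -4872 + 1218*I ≈ -4872.0 + 1218.0*I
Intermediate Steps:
q(n, m) = (5 + n)/(m + n)
R(K, U) = 4 - √U (R(K, U) = 4 - √(U + 0) = 4 - √U)
(R(-5, q(0, -5))*42)*(-29) = ((4 - √((5 + 0)/(-5 + 0)))*42)*(-29) = ((4 - √(5/(-5)))*42)*(-29) = ((4 - √(-⅕*5))*42)*(-29) = ((4 - √(-1))*42)*(-29) = ((4 - I)*42)*(-29) = (168 - 42*I)*(-29) = -4872 + 1218*I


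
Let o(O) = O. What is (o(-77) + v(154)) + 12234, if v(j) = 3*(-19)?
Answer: 12100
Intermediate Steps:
v(j) = -57
(o(-77) + v(154)) + 12234 = (-77 - 57) + 12234 = -134 + 12234 = 12100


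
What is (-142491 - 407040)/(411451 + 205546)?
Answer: -549531/616997 ≈ -0.89065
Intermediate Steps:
(-142491 - 407040)/(411451 + 205546) = -549531/616997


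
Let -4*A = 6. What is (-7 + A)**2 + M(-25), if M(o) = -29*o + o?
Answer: 3089/4 ≈ 772.25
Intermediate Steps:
A = -3/2 (A = -1/4*6 = -3/2 ≈ -1.5000)
M(o) = -28*o
(-7 + A)**2 + M(-25) = (-7 - 3/2)**2 - 28*(-25) = (-17/2)**2 + 700 = 289/4 + 700 = 3089/4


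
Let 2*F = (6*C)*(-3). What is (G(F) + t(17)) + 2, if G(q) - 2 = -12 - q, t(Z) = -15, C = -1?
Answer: -32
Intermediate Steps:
F = 9 (F = ((6*(-1))*(-3))/2 = (-6*(-3))/2 = (½)*18 = 9)
G(q) = -10 - q (G(q) = 2 + (-12 - q) = -10 - q)
(G(F) + t(17)) + 2 = ((-10 - 1*9) - 15) + 2 = ((-10 - 9) - 15) + 2 = (-19 - 15) + 2 = -34 + 2 = -32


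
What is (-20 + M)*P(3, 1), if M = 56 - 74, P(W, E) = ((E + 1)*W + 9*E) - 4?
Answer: -418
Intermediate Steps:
P(W, E) = -4 + 9*E + W*(1 + E) (P(W, E) = ((1 + E)*W + 9*E) - 4 = (W*(1 + E) + 9*E) - 4 = (9*E + W*(1 + E)) - 4 = -4 + 9*E + W*(1 + E))
M = -18
(-20 + M)*P(3, 1) = (-20 - 18)*(-4 + 3 + 9*1 + 1*3) = -38*(-4 + 3 + 9 + 3) = -38*11 = -418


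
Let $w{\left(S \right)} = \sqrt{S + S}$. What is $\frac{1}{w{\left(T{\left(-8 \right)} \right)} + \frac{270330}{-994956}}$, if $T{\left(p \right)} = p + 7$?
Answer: $- \frac{7471290430}{57026477577} - \frac{27498262276 i \sqrt{2}}{57026477577} \approx -0.13101 - 0.68194 i$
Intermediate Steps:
$T{\left(p \right)} = 7 + p$
$w{\left(S \right)} = \sqrt{2} \sqrt{S}$ ($w{\left(S \right)} = \sqrt{2 S} = \sqrt{2} \sqrt{S}$)
$\frac{1}{w{\left(T{\left(-8 \right)} \right)} + \frac{270330}{-994956}} = \frac{1}{\sqrt{2} \sqrt{7 - 8} + \frac{270330}{-994956}} = \frac{1}{\sqrt{2} \sqrt{-1} + 270330 \left(- \frac{1}{994956}\right)} = \frac{1}{\sqrt{2} i - \frac{45055}{165826}} = \frac{1}{i \sqrt{2} - \frac{45055}{165826}} = \frac{1}{- \frac{45055}{165826} + i \sqrt{2}}$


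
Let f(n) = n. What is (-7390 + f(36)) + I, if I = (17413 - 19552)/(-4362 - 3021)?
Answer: -786847/107 ≈ -7353.7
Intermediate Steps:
I = 31/107 (I = -2139/(-7383) = -2139*(-1/7383) = 31/107 ≈ 0.28972)
(-7390 + f(36)) + I = (-7390 + 36) + 31/107 = -7354 + 31/107 = -786847/107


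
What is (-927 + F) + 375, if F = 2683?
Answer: 2131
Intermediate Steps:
(-927 + F) + 375 = (-927 + 2683) + 375 = 1756 + 375 = 2131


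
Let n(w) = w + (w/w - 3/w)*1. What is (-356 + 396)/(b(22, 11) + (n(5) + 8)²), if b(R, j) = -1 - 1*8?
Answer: 125/533 ≈ 0.23452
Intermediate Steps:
b(R, j) = -9 (b(R, j) = -1 - 8 = -9)
n(w) = 1 + w - 3/w (n(w) = w + (1 - 3/w)*1 = w + (1 - 3/w) = 1 + w - 3/w)
(-356 + 396)/(b(22, 11) + (n(5) + 8)²) = (-356 + 396)/(-9 + ((1 + 5 - 3/5) + 8)²) = 40/(-9 + ((1 + 5 - 3*⅕) + 8)²) = 40/(-9 + ((1 + 5 - ⅗) + 8)²) = 40/(-9 + (27/5 + 8)²) = 40/(-9 + (67/5)²) = 40/(-9 + 4489/25) = 40/(4264/25) = 40*(25/4264) = 125/533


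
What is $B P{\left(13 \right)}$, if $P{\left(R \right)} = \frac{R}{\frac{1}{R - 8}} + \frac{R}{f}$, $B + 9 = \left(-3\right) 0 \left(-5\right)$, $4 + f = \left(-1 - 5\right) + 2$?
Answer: $- \frac{4563}{8} \approx -570.38$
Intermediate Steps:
$f = -8$ ($f = -4 + \left(\left(-1 - 5\right) + 2\right) = -4 + \left(-6 + 2\right) = -4 - 4 = -8$)
$B = -9$ ($B = -9 + \left(-3\right) 0 \left(-5\right) = -9 + 0 \left(-5\right) = -9 + 0 = -9$)
$P{\left(R \right)} = - \frac{R}{8} + R \left(-8 + R\right)$ ($P{\left(R \right)} = \frac{R}{\frac{1}{R - 8}} + \frac{R}{-8} = \frac{R}{\frac{1}{-8 + R}} + R \left(- \frac{1}{8}\right) = R \left(-8 + R\right) - \frac{R}{8} = - \frac{R}{8} + R \left(-8 + R\right)$)
$B P{\left(13 \right)} = - 9 \cdot \frac{1}{8} \cdot 13 \left(-65 + 8 \cdot 13\right) = - 9 \cdot \frac{1}{8} \cdot 13 \left(-65 + 104\right) = - 9 \cdot \frac{1}{8} \cdot 13 \cdot 39 = \left(-9\right) \frac{507}{8} = - \frac{4563}{8}$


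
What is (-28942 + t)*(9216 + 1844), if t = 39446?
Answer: 116174240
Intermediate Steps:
(-28942 + t)*(9216 + 1844) = (-28942 + 39446)*(9216 + 1844) = 10504*11060 = 116174240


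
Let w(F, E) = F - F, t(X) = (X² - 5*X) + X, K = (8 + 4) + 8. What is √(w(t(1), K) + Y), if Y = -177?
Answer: I*√177 ≈ 13.304*I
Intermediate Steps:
K = 20 (K = 12 + 8 = 20)
t(X) = X² - 4*X
w(F, E) = 0
√(w(t(1), K) + Y) = √(0 - 177) = √(-177) = I*√177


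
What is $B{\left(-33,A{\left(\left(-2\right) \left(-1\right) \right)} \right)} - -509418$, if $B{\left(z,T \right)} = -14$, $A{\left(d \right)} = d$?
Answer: $509404$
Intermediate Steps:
$B{\left(-33,A{\left(\left(-2\right) \left(-1\right) \right)} \right)} - -509418 = -14 - -509418 = -14 + 509418 = 509404$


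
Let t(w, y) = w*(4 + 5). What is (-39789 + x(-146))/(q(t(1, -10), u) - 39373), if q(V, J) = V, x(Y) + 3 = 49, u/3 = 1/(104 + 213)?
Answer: 39743/39364 ≈ 1.0096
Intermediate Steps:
t(w, y) = 9*w (t(w, y) = w*9 = 9*w)
u = 3/317 (u = 3/(104 + 213) = 3/317 ≈ 0.0094637)
x(Y) = 46 (x(Y) = -3 + 49 = 46)
(-39789 + x(-146))/(q(t(1, -10), u) - 39373) = (-39789 + 46)/(9*1 - 39373) = -39743/(9 - 39373) = -39743/(-39364) = -39743*(-1/39364) = 39743/39364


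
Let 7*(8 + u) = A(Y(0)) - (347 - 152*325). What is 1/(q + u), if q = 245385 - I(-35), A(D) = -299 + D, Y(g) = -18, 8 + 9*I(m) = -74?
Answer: 63/15897949 ≈ 3.9628e-6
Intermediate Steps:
I(m) = -82/9 (I(m) = -8/9 + (1/9)*(-74) = -8/9 - 74/9 = -82/9)
u = 48680/7 (u = -8 + ((-299 - 18) - (347 - 152*325))/7 = -8 + (-317 - (347 - 49400))/7 = -8 + (-317 - 1*(-49053))/7 = -8 + (-317 + 49053)/7 = -8 + (1/7)*48736 = -8 + 48736/7 = 48680/7 ≈ 6954.3)
q = 2208547/9 (q = 245385 - 1*(-82/9) = 245385 + 82/9 = 2208547/9 ≈ 2.4539e+5)
1/(q + u) = 1/(2208547/9 + 48680/7) = 1/(15897949/63) = 63/15897949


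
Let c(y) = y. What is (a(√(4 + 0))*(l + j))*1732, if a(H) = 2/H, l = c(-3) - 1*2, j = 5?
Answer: 0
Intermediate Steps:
l = -5 (l = -3 - 1*2 = -3 - 2 = -5)
(a(√(4 + 0))*(l + j))*1732 = ((2/(√(4 + 0)))*(-5 + 5))*1732 = ((2/(√4))*0)*1732 = ((2/2)*0)*1732 = ((2*(½))*0)*1732 = (1*0)*1732 = 0*1732 = 0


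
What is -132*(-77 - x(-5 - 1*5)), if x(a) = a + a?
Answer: 7524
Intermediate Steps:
x(a) = 2*a
-132*(-77 - x(-5 - 1*5)) = -132*(-77 - 2*(-5 - 1*5)) = -132*(-77 - 2*(-5 - 5)) = -132*(-77 - 2*(-10)) = -132*(-77 - 1*(-20)) = -132*(-77 + 20) = -132*(-57) = 7524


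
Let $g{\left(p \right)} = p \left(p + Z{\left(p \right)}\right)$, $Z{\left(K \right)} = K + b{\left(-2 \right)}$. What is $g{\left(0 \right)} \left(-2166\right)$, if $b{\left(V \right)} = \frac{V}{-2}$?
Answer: $0$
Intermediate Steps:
$b{\left(V \right)} = - \frac{V}{2}$ ($b{\left(V \right)} = V \left(- \frac{1}{2}\right) = - \frac{V}{2}$)
$Z{\left(K \right)} = 1 + K$ ($Z{\left(K \right)} = K - -1 = K + 1 = 1 + K$)
$g{\left(p \right)} = p \left(1 + 2 p\right)$ ($g{\left(p \right)} = p \left(p + \left(1 + p\right)\right) = p \left(1 + 2 p\right)$)
$g{\left(0 \right)} \left(-2166\right) = 0 \left(1 + 2 \cdot 0\right) \left(-2166\right) = 0 \left(1 + 0\right) \left(-2166\right) = 0 \cdot 1 \left(-2166\right) = 0 \left(-2166\right) = 0$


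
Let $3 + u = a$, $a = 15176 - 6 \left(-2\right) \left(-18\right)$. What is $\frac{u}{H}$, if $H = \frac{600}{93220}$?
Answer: $\frac{69714577}{30} \approx 2.3238 \cdot 10^{6}$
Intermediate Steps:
$a = 14960$ ($a = 15176 - \left(-12\right) \left(-18\right) = 15176 - 216 = 14960$)
$u = 14957$ ($u = -3 + 14960 = 14957$)
$H = \frac{30}{4661}$ ($H = 600 \cdot \frac{1}{93220} = \frac{30}{4661} \approx 0.0064364$)
$\frac{u}{H} = \frac{14957}{\frac{30}{4661}} = 14957 \cdot \frac{4661}{30} = \frac{69714577}{30}$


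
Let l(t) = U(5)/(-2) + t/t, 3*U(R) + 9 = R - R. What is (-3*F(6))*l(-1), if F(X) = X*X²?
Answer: -1620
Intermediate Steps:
U(R) = -3 (U(R) = -3 + (R - R)/3 = -3 + (⅓)*0 = -3 + 0 = -3)
F(X) = X³
l(t) = 5/2 (l(t) = -3/(-2) + t/t = -3*(-½) + 1 = 3/2 + 1 = 5/2)
(-3*F(6))*l(-1) = -3*6³*(5/2) = -3*216*(5/2) = -648*5/2 = -1620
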